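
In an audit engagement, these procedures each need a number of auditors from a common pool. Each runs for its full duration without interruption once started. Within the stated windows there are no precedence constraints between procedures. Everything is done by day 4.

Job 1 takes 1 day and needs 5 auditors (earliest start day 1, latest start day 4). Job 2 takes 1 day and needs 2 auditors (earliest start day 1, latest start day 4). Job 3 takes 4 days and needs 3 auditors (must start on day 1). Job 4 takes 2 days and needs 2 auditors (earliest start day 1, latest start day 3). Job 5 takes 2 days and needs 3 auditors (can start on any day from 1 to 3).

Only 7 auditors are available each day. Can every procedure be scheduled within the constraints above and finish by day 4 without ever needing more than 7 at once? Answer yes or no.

Total auditor-days = 29; over 4 days the average is 29/4 > 7, so some day must exceed 7.

no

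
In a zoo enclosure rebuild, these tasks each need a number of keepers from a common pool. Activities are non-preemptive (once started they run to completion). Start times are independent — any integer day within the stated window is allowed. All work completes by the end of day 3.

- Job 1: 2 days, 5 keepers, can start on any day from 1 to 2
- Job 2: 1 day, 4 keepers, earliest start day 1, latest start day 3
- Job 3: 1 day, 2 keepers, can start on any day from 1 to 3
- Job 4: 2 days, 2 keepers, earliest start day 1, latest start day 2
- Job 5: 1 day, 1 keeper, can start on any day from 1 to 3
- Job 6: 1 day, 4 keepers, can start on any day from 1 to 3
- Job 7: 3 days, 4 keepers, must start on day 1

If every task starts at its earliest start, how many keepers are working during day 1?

22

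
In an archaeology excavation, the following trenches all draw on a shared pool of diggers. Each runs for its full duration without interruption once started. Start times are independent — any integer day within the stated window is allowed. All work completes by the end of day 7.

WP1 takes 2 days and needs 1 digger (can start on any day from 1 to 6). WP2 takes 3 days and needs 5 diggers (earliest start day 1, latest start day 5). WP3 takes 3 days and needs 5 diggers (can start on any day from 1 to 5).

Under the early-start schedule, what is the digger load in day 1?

11

At early start, day 1 has: WP1, WP2, WP3.
Demand: 1 + 5 + 5 = 11.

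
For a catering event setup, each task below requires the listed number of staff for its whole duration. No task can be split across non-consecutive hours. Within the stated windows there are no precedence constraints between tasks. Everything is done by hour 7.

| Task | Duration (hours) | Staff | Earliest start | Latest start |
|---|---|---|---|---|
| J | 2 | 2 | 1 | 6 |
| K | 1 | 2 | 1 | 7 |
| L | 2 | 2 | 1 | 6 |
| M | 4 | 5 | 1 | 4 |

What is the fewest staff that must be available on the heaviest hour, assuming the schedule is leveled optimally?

5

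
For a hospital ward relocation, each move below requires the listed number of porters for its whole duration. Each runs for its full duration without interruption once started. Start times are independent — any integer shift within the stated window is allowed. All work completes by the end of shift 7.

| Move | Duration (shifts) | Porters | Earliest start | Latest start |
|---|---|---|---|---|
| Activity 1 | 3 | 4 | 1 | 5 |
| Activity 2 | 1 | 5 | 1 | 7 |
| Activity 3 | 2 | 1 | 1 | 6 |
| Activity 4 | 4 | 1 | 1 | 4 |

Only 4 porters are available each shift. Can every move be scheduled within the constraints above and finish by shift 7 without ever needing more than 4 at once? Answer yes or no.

no

The minimum achievable peak is 5; 4 < 5, so no feasible schedule stays within the cap.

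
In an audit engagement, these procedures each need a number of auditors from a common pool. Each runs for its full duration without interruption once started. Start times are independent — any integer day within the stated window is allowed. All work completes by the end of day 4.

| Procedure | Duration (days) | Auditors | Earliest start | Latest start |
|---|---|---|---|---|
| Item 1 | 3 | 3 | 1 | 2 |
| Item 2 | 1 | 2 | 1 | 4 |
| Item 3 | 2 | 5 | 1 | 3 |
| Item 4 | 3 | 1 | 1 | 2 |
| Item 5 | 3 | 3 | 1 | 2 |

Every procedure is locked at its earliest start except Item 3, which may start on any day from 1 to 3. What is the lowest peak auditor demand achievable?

Item 3@1: d1:14  d2:12  d3:7  d4:0 → peak 14
Item 3@2: d1:9  d2:12  d3:12  d4:0 → peak 12
Item 3@3: d1:9  d2:7  d3:12  d4:5 → peak 12
Best is Item 3@2, peak 12.

12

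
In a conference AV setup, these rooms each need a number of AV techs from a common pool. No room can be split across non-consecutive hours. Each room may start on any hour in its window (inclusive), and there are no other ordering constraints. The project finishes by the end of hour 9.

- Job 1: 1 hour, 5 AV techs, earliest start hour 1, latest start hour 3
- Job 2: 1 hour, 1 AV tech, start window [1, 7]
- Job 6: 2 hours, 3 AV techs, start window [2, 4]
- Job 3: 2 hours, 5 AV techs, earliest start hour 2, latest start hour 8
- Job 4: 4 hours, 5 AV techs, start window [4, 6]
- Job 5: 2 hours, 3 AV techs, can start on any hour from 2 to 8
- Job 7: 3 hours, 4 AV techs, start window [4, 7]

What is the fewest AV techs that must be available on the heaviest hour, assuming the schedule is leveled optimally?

9

Early-start (Job 1@1, Job 2@1, Job 6@2, Job 3@2, Job 4@4, Job 5@2, Job 7@4) gives peak 11: h1:6  h2:11  h3:11  h4:9  h5:9  h6:9  h7:5  h8:0  h9:0.
Shift Job 5→4, Job 7→6.
Schedule Job 1@1, Job 2@1, Job 6@2, Job 3@2, Job 4@4, Job 5@4, Job 7@6: h1:6  h2:8  h3:8  h4:8  h5:8  h6:9  h7:9  h8:4  h9:0 — peak 9.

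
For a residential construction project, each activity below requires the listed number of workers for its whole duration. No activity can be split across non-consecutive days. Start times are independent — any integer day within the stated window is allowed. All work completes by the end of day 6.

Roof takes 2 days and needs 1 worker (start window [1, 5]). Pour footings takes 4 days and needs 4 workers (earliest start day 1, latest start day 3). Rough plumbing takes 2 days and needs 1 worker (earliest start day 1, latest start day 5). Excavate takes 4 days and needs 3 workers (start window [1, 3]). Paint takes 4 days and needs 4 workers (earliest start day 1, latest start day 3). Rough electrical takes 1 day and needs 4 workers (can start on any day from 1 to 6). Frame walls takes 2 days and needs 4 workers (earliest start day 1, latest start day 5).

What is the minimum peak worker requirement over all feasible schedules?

11

Early-start (Roof@1, Pour footings@1, Rough plumbing@1, Excavate@1, Paint@1, Rough electrical@1, Frame walls@1) gives peak 21: d1:21  d2:17  d3:11  d4:11  d5:0  d6:0.
Shift Excavate→2, Paint→3, Frame walls→5.
Schedule Roof@1, Pour footings@1, Rough plumbing@1, Excavate@2, Paint@3, Rough electrical@1, Frame walls@5: d1:10  d2:9  d3:11  d4:11  d5:11  d6:8 — peak 11.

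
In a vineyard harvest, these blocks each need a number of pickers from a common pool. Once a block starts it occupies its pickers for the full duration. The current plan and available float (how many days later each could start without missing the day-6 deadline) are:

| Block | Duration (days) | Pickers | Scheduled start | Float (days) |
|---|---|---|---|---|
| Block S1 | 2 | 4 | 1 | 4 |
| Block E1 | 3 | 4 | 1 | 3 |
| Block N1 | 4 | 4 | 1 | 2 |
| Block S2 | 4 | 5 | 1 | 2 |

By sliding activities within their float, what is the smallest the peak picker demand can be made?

Early-start (Block S1@1, Block E1@1, Block N1@1, Block S2@1) gives peak 17: d1:17  d2:17  d3:13  d4:9  d5:0  d6:0.
Shift Block S2→3.
Schedule Block S1@1, Block E1@1, Block N1@1, Block S2@3: d1:12  d2:12  d3:13  d4:9  d5:5  d6:5 — peak 13.

13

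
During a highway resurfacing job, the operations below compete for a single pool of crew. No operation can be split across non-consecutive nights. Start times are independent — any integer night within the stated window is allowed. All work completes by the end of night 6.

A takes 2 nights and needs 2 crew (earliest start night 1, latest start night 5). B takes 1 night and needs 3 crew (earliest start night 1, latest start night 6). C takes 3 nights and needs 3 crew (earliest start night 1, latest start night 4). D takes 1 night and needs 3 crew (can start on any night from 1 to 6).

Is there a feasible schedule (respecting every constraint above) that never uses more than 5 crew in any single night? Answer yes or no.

Schedule A@1, B@1, C@2, D@5: n1:5  n2:5  n3:3  n4:3  n5:3  n6:0 — peak 5 ≤ 5.

yes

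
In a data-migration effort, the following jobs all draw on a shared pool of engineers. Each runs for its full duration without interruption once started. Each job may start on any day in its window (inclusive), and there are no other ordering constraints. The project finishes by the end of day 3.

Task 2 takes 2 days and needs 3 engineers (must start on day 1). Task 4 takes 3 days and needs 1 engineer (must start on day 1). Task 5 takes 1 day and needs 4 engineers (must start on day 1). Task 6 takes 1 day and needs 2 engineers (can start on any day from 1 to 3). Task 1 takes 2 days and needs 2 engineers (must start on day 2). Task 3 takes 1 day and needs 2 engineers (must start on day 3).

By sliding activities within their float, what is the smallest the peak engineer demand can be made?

Early-start (Task 2@1, Task 4@1, Task 5@1, Task 6@1, Task 1@2, Task 3@3) gives peak 10: d1:10  d2:6  d3:5.
Shift Task 6→2.
Schedule Task 2@1, Task 4@1, Task 5@1, Task 6@2, Task 1@2, Task 3@3: d1:8  d2:8  d3:5 — peak 8.
No arrangement of the 3 feasible schedules does better.

8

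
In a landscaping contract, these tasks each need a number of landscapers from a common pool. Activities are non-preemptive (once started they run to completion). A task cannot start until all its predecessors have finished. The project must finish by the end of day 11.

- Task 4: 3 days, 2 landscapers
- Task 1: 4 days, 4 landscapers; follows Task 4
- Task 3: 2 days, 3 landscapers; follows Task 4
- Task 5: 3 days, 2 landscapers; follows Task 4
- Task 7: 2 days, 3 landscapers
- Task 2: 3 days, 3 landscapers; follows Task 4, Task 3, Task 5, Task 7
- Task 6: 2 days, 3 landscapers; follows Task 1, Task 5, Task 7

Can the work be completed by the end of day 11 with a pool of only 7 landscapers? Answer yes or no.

Schedule Task 4@1, Task 1@4, Task 3@4, Task 5@6, Task 7@1, Task 2@9, Task 6@9: d1:5  d2:5  d3:2  d4:7  d5:7  d6:6  d7:6  d8:2  d9:6  d10:6  d11:3 — peak 7 ≤ 7.

yes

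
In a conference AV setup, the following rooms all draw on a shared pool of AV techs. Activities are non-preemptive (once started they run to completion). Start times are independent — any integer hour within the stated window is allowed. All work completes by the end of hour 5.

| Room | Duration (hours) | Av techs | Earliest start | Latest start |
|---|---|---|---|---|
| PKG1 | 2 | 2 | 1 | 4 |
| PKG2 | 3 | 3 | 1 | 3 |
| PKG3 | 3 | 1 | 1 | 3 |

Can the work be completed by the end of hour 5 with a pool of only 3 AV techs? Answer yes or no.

no

Total AV tech-hours = 16; over 5 hours the average is 16/5 > 3, so some hour must exceed 3.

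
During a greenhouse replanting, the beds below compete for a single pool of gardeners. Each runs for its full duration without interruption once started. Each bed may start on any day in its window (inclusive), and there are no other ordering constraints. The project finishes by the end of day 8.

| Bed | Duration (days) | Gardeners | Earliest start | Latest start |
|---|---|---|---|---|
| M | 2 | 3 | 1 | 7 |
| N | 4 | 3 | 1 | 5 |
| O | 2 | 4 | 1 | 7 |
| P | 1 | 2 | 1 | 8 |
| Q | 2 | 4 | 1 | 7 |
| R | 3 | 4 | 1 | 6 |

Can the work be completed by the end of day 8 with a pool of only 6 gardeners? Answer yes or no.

no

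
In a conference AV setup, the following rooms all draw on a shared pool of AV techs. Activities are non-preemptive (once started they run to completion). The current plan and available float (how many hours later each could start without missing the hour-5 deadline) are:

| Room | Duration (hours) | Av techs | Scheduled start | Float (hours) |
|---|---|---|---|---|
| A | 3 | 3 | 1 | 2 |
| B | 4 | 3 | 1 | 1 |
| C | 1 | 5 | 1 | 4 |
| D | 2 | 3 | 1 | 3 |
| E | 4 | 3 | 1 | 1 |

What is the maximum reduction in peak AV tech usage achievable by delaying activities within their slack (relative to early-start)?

8

Early-start peak: h1:17  h2:12  h3:9  h4:6  h5:0 ⇒ 17.
Leveled (A@1, B@1, C@5, D@4, E@1): h1:9  h2:9  h3:9  h4:9  h5:8 ⇒ 9.
Reduction 17 − 9 = 8.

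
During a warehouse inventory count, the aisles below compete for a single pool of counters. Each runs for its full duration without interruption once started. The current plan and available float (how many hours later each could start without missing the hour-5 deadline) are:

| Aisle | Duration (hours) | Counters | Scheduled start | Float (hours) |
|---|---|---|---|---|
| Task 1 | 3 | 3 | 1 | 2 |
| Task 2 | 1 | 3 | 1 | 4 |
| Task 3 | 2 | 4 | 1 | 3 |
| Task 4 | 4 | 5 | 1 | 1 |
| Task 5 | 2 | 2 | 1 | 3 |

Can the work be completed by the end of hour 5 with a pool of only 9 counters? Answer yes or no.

The minimum achievable peak is 10; 9 < 10, so no feasible schedule stays within the cap.

no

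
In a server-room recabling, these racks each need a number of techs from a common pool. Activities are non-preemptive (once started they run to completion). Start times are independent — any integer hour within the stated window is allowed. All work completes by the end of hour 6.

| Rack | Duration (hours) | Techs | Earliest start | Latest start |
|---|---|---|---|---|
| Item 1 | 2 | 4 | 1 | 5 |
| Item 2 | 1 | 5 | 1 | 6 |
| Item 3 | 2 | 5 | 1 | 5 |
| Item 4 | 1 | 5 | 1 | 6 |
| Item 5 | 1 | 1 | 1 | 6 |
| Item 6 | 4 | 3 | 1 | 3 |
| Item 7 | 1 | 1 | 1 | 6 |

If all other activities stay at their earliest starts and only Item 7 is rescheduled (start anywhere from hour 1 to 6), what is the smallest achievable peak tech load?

Item 7@1: h1:24  h2:12  h3:3  h4:3  h5:0  h6:0 → peak 24
Item 7@2: h1:23  h2:13  h3:3  h4:3  h5:0  h6:0 → peak 23
Item 7@3: h1:23  h2:12  h3:4  h4:3  h5:0  h6:0 → peak 23
Item 7@4: h1:23  h2:12  h3:3  h4:4  h5:0  h6:0 → peak 23
Item 7@5: h1:23  h2:12  h3:3  h4:3  h5:1  h6:0 → peak 23
Item 7@6: h1:23  h2:12  h3:3  h4:3  h5:0  h6:1 → peak 23
Best is Item 7@2, peak 23.

23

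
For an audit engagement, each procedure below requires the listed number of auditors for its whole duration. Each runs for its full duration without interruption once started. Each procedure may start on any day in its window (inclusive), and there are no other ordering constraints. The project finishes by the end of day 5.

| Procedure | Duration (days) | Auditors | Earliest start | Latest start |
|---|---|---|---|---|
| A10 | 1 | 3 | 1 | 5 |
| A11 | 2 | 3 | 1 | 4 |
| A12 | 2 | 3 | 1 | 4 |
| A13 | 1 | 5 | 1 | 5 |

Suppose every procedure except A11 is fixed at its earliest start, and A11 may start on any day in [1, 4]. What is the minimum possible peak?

A11@1: d1:14  d2:6  d3:0  d4:0  d5:0 → peak 14
A11@2: d1:11  d2:6  d3:3  d4:0  d5:0 → peak 11
A11@3: d1:11  d2:3  d3:3  d4:3  d5:0 → peak 11
A11@4: d1:11  d2:3  d3:0  d4:3  d5:3 → peak 11
Best is A11@2, peak 11.

11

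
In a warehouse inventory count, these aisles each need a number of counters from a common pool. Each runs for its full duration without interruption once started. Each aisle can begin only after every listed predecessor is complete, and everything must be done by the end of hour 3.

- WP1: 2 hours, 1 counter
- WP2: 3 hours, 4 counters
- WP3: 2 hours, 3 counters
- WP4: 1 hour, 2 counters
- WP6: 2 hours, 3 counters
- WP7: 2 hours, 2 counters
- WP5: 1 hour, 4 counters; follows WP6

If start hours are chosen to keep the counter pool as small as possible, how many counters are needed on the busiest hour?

13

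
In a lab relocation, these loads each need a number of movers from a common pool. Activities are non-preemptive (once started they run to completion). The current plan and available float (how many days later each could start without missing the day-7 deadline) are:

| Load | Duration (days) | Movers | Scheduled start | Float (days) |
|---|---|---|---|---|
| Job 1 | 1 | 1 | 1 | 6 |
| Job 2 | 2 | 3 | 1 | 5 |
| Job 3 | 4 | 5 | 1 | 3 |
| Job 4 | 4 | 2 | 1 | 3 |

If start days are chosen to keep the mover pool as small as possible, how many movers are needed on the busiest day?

Early-start (Job 1@1, Job 2@1, Job 3@1, Job 4@1) gives peak 11: d1:11  d2:10  d3:7  d4:7  d5:0  d6:0  d7:0.
Shift Job 3→3.
Schedule Job 1@1, Job 2@1, Job 3@3, Job 4@1: d1:6  d2:5  d3:7  d4:7  d5:5  d6:5  d7:0 — peak 7.

7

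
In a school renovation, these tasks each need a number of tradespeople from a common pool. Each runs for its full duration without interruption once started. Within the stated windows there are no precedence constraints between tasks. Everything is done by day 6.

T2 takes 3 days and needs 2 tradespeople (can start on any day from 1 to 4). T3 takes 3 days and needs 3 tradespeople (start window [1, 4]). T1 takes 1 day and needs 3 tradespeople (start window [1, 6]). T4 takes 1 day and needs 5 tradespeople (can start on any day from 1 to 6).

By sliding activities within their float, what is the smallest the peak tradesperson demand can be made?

5

Early-start (T2@1, T3@1, T1@1, T4@1) gives peak 13: d1:13  d2:5  d3:5  d4:0  d5:0  d6:0.
Shift T1→4, T4→5.
Schedule T2@1, T3@1, T1@4, T4@5: d1:5  d2:5  d3:5  d4:3  d5:5  d6:0 — peak 5.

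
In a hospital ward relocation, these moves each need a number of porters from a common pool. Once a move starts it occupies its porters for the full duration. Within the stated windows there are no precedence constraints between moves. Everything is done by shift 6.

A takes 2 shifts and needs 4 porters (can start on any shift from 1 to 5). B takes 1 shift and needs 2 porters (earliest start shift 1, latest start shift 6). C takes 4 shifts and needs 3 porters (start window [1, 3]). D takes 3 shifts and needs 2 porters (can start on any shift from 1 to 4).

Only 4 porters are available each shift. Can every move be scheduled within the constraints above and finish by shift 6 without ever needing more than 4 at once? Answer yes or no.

Total porter-shifts = 28; over 6 shifts the average is 28/6 > 4, so some shift must exceed 4.

no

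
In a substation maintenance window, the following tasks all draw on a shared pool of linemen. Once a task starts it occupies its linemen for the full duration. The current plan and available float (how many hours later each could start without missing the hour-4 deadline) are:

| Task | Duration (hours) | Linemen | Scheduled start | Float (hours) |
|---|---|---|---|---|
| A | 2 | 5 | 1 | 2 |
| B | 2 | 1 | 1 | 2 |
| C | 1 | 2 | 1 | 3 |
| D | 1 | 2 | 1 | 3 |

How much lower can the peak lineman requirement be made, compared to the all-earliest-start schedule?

Early-start peak: h1:10  h2:6  h3:0  h4:0 ⇒ 10.
Leveled (A@1, B@3, C@3, D@3): h1:5  h2:5  h3:5  h4:1 ⇒ 5.
Reduction 10 − 5 = 5.

5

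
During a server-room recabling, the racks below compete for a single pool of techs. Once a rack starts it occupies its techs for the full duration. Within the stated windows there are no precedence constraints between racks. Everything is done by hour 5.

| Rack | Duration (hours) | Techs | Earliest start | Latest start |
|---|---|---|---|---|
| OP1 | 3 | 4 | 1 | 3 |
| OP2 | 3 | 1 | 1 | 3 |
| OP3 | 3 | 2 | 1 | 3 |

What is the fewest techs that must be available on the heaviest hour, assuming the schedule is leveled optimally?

Schedule OP1@1, OP2@1, OP3@1: h1:7  h2:7  h3:7  h4:0  h5:0 — peak 7.

7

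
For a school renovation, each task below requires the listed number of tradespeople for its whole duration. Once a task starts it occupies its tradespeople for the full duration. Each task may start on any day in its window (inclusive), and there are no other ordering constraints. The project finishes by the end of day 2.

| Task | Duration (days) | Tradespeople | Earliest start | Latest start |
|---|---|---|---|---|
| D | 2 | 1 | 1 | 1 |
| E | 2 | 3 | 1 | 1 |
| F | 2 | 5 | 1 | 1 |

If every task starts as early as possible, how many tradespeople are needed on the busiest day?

Early-start schedule: D@1, E@1, F@1.
Load per day: day 1: 9, day 2: 9.
Peak is 9.

9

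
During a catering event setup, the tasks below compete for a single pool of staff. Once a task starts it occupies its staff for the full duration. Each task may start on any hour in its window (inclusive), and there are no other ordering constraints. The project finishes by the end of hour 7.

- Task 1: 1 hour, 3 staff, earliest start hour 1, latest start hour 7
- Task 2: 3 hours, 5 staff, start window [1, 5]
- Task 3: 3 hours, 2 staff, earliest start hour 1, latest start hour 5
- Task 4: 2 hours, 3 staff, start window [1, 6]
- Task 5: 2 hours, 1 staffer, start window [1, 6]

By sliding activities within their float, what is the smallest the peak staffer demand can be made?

5

Early-start (Task 1@1, Task 2@1, Task 3@1, Task 4@1, Task 5@1) gives peak 14: h1:14  h2:11  h3:7  h4:0  h5:0  h6:0  h7:0.
Shift Task 2→5, Task 3→2, Task 4→3.
Schedule Task 1@1, Task 2@5, Task 3@2, Task 4@3, Task 5@1: h1:4  h2:3  h3:5  h4:5  h5:5  h6:5  h7:5 — peak 5.
Total staffer-hours = 32 over 7 hours ⇒ peak ≥ ⌈32/7⌉ = 5, so 5 is optimal.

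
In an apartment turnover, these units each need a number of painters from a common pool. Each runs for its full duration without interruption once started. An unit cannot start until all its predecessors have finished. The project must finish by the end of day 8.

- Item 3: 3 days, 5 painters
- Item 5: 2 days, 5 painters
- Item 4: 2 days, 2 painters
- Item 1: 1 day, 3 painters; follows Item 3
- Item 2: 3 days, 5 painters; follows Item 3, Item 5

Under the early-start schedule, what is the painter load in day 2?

At early start, day 2 has: Item 3, Item 5, Item 4.
Demand: 5 + 5 + 2 = 12.

12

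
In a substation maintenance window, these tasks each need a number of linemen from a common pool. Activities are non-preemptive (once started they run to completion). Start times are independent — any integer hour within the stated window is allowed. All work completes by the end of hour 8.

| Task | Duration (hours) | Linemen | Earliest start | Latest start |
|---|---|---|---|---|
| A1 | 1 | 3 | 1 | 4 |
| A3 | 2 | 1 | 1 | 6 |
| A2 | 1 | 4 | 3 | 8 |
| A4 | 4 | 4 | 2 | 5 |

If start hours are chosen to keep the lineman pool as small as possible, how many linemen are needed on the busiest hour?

4

Early-start (A1@1, A3@1, A2@3, A4@2) gives peak 8: h1:4  h2:5  h3:8  h4:4  h5:4  h6:0  h7:0  h8:0.
Shift A4→4.
Schedule A1@1, A3@1, A2@3, A4@4: h1:4  h2:1  h3:4  h4:4  h5:4  h6:4  h7:4  h8:0 — peak 4.
Total lineman-hours = 25 over 8 hours ⇒ peak ≥ ⌈25/8⌉ = 4, so 4 is optimal.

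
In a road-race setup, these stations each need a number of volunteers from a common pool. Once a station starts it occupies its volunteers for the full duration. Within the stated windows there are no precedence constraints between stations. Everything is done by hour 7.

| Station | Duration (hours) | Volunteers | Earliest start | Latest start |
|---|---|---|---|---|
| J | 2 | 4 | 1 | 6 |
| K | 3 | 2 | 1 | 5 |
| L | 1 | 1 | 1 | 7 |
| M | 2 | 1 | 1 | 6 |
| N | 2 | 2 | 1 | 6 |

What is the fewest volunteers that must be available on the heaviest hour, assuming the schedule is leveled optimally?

Early-start (J@1, K@1, L@1, M@1, N@1) gives peak 10: h1:10  h2:9  h3:2  h4:0  h5:0  h6:0  h7:0.
Shift K→3, L→3, M→3, N→5.
Schedule J@1, K@3, L@3, M@3, N@5: h1:4  h2:4  h3:4  h4:3  h5:4  h6:2  h7:0 — peak 4.

4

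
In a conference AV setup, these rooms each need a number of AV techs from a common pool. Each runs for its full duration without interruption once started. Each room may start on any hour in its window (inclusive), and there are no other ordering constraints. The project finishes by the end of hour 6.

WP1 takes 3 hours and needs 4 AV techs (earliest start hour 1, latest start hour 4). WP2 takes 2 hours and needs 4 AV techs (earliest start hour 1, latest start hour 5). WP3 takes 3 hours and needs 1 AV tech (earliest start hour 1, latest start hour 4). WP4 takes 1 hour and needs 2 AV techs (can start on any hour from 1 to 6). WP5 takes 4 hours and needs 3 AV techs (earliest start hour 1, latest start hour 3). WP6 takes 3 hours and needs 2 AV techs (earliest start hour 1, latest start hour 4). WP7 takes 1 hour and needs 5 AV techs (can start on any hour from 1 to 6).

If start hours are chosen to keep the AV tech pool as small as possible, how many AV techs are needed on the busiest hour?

Early-start (WP1@1, WP2@1, WP3@1, WP4@1, WP5@1, WP6@1, WP7@1) gives peak 21: h1:21  h2:14  h3:10  h4:3  h5:0  h6:0.
Shift WP3→4, WP4→4, WP5→3, WP6→3, WP7→6.
Schedule WP1@1, WP2@1, WP3@4, WP4@4, WP5@3, WP6@3, WP7@6: h1:8  h2:8  h3:9  h4:8  h5:6  h6:9 — peak 9.

9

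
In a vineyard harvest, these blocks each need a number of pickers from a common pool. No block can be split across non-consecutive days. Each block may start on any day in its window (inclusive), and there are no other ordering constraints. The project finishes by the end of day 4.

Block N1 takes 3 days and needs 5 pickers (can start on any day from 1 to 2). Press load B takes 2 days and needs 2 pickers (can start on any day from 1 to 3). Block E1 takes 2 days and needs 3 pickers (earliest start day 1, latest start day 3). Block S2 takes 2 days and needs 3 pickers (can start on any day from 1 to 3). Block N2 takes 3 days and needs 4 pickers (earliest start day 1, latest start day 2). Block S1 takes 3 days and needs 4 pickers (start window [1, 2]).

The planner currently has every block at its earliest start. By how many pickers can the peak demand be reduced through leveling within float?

Early-start peak: d1:21  d2:21  d3:13  d4:0 ⇒ 21.
Leveled (Block N1@1, Press load B@1, Block E1@1, Block S2@3, Block N2@1, Block S1@1): d1:18  d2:18  d3:16  d4:3 ⇒ 18.
Reduction 21 − 18 = 3.

3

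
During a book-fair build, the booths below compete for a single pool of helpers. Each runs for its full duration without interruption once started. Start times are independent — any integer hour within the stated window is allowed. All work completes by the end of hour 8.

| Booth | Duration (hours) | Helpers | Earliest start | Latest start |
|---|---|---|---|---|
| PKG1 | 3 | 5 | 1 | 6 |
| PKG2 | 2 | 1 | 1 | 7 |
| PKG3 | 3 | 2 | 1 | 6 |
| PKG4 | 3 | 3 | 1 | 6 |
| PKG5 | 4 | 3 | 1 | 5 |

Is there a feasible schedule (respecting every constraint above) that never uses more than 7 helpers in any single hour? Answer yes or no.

yes

Schedule PKG1@1, PKG2@1, PKG3@3, PKG4@6, PKG5@4: h1:6  h2:6  h3:7  h4:5  h5:5  h6:6  h7:6  h8:3 — peak 7 ≤ 7.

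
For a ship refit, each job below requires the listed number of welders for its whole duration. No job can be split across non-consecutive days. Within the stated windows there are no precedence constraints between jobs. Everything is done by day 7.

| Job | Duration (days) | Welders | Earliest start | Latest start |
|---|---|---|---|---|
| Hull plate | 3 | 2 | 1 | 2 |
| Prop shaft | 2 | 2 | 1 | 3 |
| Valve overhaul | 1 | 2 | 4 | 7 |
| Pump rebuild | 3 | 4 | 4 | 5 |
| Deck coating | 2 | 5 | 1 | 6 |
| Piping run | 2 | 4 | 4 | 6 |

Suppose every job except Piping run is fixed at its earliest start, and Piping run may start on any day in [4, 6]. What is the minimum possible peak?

Piping run@4: d1:9  d2:9  d3:2  d4:10  d5:8  d6:4  d7:0 → peak 10
Piping run@5: d1:9  d2:9  d3:2  d4:6  d5:8  d6:8  d7:0 → peak 9
Piping run@6: d1:9  d2:9  d3:2  d4:6  d5:4  d6:8  d7:4 → peak 9
Best is Piping run@5, peak 9.

9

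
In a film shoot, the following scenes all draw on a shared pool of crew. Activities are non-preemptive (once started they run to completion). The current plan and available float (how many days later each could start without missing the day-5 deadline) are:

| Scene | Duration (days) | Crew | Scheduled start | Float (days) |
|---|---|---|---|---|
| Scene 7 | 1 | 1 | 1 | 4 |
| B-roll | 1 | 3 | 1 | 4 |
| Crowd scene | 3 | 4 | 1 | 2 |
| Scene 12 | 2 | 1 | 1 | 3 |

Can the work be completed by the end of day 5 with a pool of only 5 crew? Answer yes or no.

Schedule Scene 7@1, B-roll@2, Crowd scene@3, Scene 12@1: d1:2  d2:4  d3:4  d4:4  d5:4 — peak 4 ≤ 5.

yes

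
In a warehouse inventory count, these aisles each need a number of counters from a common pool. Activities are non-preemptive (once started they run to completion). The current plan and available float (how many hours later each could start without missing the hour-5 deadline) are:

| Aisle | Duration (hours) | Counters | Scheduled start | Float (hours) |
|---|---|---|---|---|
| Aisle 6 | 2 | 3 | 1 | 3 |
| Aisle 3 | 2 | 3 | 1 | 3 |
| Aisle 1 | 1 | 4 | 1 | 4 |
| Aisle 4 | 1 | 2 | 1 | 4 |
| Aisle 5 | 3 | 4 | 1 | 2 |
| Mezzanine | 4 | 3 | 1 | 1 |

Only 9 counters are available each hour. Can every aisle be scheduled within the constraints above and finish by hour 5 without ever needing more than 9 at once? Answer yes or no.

Schedule Aisle 6@1, Aisle 3@1, Aisle 1@5, Aisle 4@3, Aisle 5@3, Mezzanine@1: h1:9  h2:9  h3:9  h4:7  h5:8 — peak 9 ≤ 9.

yes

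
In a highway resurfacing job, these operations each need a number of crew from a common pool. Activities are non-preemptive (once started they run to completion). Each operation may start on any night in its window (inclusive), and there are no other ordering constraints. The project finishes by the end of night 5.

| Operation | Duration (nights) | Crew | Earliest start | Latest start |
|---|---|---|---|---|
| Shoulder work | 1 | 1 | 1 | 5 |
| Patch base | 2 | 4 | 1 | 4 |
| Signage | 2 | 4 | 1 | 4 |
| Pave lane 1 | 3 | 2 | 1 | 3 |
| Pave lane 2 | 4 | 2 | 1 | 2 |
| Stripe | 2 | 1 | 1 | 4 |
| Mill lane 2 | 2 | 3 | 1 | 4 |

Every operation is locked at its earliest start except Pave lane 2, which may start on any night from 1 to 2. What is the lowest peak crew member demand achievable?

16

Pave lane 2@1: n1:17  n2:16  n3:4  n4:2  n5:0 → peak 17
Pave lane 2@2: n1:15  n2:16  n3:4  n4:2  n5:2 → peak 16
Best is Pave lane 2@2, peak 16.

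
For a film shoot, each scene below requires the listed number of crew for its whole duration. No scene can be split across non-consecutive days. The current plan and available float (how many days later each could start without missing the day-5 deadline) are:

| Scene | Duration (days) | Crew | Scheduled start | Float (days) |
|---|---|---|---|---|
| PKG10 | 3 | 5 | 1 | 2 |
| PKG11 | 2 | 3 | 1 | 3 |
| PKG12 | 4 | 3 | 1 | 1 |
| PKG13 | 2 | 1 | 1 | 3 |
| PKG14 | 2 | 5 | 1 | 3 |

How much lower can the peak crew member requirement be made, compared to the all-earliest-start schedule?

Early-start peak: d1:17  d2:17  d3:8  d4:3  d5:0 ⇒ 17.
Leveled (PKG10@1, PKG11@1, PKG12@1, PKG13@3, PKG14@4): d1:11  d2:11  d3:9  d4:9  d5:5 ⇒ 11.
Reduction 17 − 11 = 6.

6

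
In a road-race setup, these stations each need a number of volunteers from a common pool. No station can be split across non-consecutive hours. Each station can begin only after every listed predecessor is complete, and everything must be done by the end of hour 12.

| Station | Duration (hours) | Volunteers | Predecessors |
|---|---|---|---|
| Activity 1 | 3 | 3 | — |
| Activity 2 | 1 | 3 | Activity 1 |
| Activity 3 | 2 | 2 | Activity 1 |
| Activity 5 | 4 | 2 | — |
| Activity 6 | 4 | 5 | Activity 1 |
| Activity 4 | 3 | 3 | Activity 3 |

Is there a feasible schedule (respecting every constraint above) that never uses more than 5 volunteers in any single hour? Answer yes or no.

Schedule Activity 1@1, Activity 2@4, Activity 3@4, Activity 5@5, Activity 6@9, Activity 4@6: h1:3  h2:3  h3:3  h4:5  h5:4  h6:5  h7:5  h8:5  h9:5  h10:5  h11:5  h12:5 — peak 5 ≤ 5.

yes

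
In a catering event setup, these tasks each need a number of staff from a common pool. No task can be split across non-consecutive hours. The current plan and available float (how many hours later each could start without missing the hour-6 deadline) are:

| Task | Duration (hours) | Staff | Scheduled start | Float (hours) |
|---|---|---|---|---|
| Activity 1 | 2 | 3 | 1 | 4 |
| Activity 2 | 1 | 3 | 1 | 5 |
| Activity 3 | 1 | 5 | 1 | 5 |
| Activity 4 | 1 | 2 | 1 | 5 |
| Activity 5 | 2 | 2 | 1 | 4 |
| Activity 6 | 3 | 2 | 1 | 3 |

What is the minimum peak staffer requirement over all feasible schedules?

5

Early-start (Activity 1@1, Activity 2@1, Activity 3@1, Activity 4@1, Activity 5@1, Activity 6@1) gives peak 17: h1:17  h2:7  h3:2  h4:0  h5:0  h6:0.
Shift Activity 2→3, Activity 3→4, Activity 4→5, Activity 5→5.
Schedule Activity 1@1, Activity 2@3, Activity 3@4, Activity 4@5, Activity 5@5, Activity 6@1: h1:5  h2:5  h3:5  h4:5  h5:4  h6:2 — peak 5.
Total staffer-hours = 26 over 6 hours ⇒ peak ≥ ⌈26/6⌉ = 5, so 5 is optimal.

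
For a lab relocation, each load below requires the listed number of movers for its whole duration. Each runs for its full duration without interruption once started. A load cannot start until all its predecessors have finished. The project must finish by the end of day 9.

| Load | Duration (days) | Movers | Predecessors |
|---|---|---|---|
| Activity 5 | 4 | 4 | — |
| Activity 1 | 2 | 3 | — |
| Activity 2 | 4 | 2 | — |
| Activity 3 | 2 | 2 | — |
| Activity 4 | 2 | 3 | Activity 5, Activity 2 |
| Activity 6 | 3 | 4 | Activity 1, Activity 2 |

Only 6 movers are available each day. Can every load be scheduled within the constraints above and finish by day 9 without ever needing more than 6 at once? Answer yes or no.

Schedule Activity 5@1, Activity 1@5, Activity 2@1, Activity 3@7, Activity 4@5, Activity 6@7: d1:6  d2:6  d3:6  d4:6  d5:6  d6:6  d7:6  d8:6  d9:4 — peak 6 ≤ 6.

yes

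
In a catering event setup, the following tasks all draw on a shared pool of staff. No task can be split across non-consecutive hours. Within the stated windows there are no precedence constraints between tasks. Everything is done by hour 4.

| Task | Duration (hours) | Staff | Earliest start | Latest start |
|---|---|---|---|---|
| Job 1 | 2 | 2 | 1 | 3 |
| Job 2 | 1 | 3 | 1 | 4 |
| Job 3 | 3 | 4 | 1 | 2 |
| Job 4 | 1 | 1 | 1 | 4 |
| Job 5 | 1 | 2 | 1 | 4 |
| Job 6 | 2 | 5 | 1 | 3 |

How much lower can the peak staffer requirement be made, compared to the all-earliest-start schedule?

8

Early-start peak: h1:17  h2:11  h3:4  h4:0 ⇒ 17.
Leveled (Job 1@1, Job 2@1, Job 3@1, Job 4@2, Job 5@2, Job 6@3): h1:9  h2:9  h3:9  h4:5 ⇒ 9.
Reduction 17 − 9 = 8.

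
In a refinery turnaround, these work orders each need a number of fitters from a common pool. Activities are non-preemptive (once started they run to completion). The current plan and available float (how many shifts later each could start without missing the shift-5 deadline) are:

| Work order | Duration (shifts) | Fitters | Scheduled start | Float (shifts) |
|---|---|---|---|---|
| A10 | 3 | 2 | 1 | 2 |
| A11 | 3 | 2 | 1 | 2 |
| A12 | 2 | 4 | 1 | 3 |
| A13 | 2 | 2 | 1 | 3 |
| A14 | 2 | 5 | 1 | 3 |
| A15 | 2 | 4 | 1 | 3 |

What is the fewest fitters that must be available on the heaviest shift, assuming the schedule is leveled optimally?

Early-start (A10@1, A11@1, A12@1, A13@1, A14@1, A15@1) gives peak 19: s1:19  s2:19  s3:4  s4:0  s5:0.
Shift A14→3, A15→4.
Schedule A10@1, A11@1, A12@1, A13@1, A14@3, A15@4: s1:10  s2:10  s3:9  s4:9  s5:4 — peak 10.

10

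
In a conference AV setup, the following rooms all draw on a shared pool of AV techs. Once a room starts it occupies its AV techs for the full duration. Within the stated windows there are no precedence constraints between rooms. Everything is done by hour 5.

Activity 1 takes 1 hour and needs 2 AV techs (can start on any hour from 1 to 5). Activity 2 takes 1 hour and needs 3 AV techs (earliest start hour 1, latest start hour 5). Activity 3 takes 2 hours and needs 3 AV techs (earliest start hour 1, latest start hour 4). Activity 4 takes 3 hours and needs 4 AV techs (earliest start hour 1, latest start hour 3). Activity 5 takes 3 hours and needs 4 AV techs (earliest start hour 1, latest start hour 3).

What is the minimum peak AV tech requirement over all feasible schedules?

8

Early-start (Activity 1@1, Activity 2@1, Activity 3@1, Activity 4@1, Activity 5@1) gives peak 16: h1:16  h2:11  h3:8  h4:0  h5:0.
Shift Activity 4→2, Activity 5→3.
Schedule Activity 1@1, Activity 2@1, Activity 3@1, Activity 4@2, Activity 5@3: h1:8  h2:7  h3:8  h4:8  h5:4 — peak 8.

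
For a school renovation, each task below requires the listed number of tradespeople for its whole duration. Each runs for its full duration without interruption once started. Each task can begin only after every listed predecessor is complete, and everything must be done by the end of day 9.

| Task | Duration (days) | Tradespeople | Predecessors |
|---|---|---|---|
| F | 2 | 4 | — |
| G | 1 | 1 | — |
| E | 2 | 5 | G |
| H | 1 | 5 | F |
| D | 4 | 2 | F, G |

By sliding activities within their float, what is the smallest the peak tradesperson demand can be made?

Early-start (F@1, G@1, E@2, H@3, D@3) gives peak 12: d1:5  d2:9  d3:12  d4:2  d5:2  d6:2  d7:0  d8:0  d9:0.
Shift E→3, H→5, D→6.
Schedule F@1, G@1, E@3, H@5, D@6: d1:5  d2:4  d3:5  d4:5  d5:5  d6:2  d7:2  d8:2  d9:2 — peak 5.

5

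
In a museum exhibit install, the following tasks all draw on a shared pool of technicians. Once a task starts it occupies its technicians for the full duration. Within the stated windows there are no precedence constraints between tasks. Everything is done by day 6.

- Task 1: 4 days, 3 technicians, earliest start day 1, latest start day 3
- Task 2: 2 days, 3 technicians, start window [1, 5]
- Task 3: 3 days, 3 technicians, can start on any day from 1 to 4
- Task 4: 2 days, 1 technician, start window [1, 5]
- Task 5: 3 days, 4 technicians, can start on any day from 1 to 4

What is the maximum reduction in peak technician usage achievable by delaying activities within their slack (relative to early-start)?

Early-start peak: d1:14  d2:14  d3:10  d4:3  d5:0  d6:0 ⇒ 14.
Leveled (Task 1@1, Task 2@5, Task 3@1, Task 4@1, Task 5@4): d1:7  d2:7  d3:6  d4:7  d5:7  d6:7 ⇒ 7.
Reduction 14 − 7 = 7.

7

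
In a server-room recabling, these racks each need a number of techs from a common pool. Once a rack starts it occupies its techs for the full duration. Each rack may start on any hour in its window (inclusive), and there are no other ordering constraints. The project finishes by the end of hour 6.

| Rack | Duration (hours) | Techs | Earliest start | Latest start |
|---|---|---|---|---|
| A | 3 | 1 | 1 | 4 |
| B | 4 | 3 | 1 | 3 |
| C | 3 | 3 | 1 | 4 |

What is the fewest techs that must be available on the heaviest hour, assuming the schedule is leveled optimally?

6

Early-start (A@1, B@1, C@1) gives peak 7: h1:7  h2:7  h3:7  h4:3  h5:0  h6:0.
Shift C→4.
Schedule A@1, B@1, C@4: h1:4  h2:4  h3:4  h4:6  h5:3  h6:3 — peak 6.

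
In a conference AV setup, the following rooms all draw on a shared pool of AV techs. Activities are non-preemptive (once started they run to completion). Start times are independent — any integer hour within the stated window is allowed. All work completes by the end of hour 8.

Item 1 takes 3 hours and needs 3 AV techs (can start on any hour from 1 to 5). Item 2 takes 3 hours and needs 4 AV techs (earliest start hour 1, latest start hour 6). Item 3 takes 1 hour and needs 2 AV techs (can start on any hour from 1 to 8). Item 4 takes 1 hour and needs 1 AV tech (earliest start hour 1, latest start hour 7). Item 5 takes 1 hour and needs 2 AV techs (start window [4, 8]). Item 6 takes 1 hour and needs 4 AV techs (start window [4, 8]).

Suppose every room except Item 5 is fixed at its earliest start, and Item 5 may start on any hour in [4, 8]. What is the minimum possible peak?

10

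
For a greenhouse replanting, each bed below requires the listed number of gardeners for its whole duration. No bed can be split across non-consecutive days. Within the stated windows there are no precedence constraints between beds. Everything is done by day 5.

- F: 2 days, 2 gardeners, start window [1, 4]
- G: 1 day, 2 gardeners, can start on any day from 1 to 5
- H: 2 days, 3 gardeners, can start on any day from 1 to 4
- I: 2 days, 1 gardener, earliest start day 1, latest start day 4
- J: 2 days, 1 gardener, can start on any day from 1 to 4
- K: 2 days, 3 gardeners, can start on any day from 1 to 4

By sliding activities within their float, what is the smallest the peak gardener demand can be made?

5

Early-start (F@1, G@1, H@1, I@1, J@1, K@1) gives peak 12: d1:12  d2:10  d3:0  d4:0  d5:0.
Shift H→2, I→3, J→3, K→4.
Schedule F@1, G@1, H@2, I@3, J@3, K@4: d1:4  d2:5  d3:5  d4:5  d5:3 — peak 5.
Total gardener-days = 22 over 5 days ⇒ peak ≥ ⌈22/5⌉ = 5, so 5 is optimal.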